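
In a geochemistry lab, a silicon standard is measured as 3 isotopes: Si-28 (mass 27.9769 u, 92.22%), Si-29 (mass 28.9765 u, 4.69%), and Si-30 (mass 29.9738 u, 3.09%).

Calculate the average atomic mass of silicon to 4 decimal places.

Average mass = Σ (abundance × isotope mass) = 0.9222 × 27.9769 + 0.0469 × 28.9765 + 0.0309 × 29.9738
= 25.80030 + 1.35900 + 0.92619 = 28.08549 u

28.0855 u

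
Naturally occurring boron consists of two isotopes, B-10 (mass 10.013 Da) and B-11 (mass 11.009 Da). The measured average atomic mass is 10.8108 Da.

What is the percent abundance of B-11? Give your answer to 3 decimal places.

80.100%

Writing the weighted mean with unknown fraction x of B-10:
10.013·x + 11.009·(1 − x) = 10.8108
(10.013 − 11.009)·x = 10.8108 − 11.009
x = -0.1982 / -0.996 = 0.19900 → 19.900% B-10, 80.100% B-11.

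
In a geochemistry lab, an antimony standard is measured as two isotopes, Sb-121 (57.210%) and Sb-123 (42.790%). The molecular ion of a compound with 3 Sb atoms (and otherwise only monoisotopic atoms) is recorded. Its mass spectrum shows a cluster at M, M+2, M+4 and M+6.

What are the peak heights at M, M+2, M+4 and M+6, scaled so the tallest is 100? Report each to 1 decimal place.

The 3 Sb atoms are independent, so intensities follow the terms of (0.57210 + 0.42790)^3.
P(M) = 0.57210^3 = 0.187247
P(M+2) = 3 × 0.57210^2 × 0.42790^1 = 0.420153
P(M+4) = 3 × 0.57210^1 × 0.42790^2 = 0.314252
P(M+6) = 0.42790^3 = 0.078348
The M+2 peak is largest (0.420153); scaling to 100 gives 44.6 : 100.0 : 74.8 : 18.6.

44.6 : 100.0 : 74.8 : 18.6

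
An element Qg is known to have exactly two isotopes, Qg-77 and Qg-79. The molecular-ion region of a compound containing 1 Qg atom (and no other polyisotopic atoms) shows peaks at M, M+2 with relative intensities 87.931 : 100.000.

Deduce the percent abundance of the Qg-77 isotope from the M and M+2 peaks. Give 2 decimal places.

46.79%

Write p for the Qg-77 fraction. I(M+2)/I(M) = [C(1,1)·p^0·(1−p)] / p^1 = 1·(1−p)/p = 100.000/87.931 = 1.1373
(1−p)/p = 1.1373/1 = 1.1373  ⇒  p = 1/(1 + 1.1373) = 0.4679
Qg-77: 46.79%, Qg-79: 53.21%.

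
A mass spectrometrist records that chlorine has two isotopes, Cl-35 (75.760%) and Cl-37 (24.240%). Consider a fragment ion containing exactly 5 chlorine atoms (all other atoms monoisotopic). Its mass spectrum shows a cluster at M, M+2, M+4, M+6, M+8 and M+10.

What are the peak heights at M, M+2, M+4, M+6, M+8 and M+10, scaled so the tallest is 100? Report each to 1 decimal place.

Expanding (0.75760 + 0.24240)^5:
P(M) = 0.75760^5 = 0.249574
P(M+2) = 5 × 0.75760^4 × 0.24240^1 = 0.399266
P(M+4) = 10 × 0.75760^3 × 0.24240^2 = 0.255497
P(M+6) = 10 × 0.75760^2 × 0.24240^3 = 0.081748
P(M+8) = 5 × 0.75760^1 × 0.24240^4 = 0.013078
P(M+10) = 0.24240^5 = 0.000837
The M+2 peak is largest (0.399266); scaling to 100 gives 62.5 : 100.0 : 64.0 : 20.5 : 3.3 : 0.2.

62.5 : 100.0 : 64.0 : 20.5 : 3.3 : 0.2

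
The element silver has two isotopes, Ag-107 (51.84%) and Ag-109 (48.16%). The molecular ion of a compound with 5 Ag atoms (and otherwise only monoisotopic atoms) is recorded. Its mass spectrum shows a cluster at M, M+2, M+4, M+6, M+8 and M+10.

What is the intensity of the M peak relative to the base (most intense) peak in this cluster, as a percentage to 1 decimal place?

Term probabilities: M 0.0374, M+2 0.1739, M+4 0.3231, M+6 0.3002, M+8 0.1394, M+10 0.0259. Base peak = M+4.
P(M+4) = C(5,2) × 0.5184^3 × 0.4816^2 = 10 × 0.13931407 × 0.23193856 = 0.323123 (base)
P(M) = C(5,0) × 0.5184^5 × 0.4816^0 = 1 × 0.03743906 × 1.0000 = 0.037439
Relative intensity = 0.037439 / 0.323123 × 100 = 11.6

11.6%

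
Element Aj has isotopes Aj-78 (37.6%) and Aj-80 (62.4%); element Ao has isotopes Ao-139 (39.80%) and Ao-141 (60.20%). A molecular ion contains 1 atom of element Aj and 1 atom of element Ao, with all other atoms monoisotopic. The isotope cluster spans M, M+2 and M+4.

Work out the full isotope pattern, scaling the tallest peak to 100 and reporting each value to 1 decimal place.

31.5 : 100.0 : 79.1

Element Aj pattern (n=1): 0.3760 : 0.6240
Element Ao pattern (n=1): 0.3980 : 0.6020
Convolve the two distributions (both contribute in 2-u steps):
  M: 0.3760×0.3980 = 0.149648
  M+2: 0.3760×0.6020 + 0.6240×0.3980 = 0.474704
  M+4: 0.6240×0.6020 = 0.375648
Scale to base peak (0.474704) = 100: 31.5 : 100.0 : 79.1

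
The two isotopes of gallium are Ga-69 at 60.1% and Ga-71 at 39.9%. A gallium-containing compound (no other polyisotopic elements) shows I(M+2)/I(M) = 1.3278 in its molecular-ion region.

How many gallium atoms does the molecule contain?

The M+2/M ratio from n Ga atoms is n · q/p = n · 0.399/0.601.
n = 1.3278 × 0.601/0.399 = 2.00 ≈ 2

2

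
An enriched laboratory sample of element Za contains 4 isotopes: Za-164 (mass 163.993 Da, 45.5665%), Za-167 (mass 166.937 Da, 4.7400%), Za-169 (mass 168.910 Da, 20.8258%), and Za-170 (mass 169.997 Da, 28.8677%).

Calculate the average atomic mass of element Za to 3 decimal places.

Weight each isotope mass by its fractional abundance: 0.455665 × 163.993 + 0.047400 × 166.937 + 0.208258 × 168.910 + 0.288677 × 169.997
= 74.7259 + 7.9128 + 35.1769 + 49.0742 = 166.8898 Da

166.890 Da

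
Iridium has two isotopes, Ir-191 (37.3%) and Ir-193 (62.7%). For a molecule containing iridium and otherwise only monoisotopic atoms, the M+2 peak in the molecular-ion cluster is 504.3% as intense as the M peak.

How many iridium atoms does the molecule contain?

3

With n Ir atoms, P(M+2)/P(M) = C(n,1)·p^(n−1)q / p^n = n·q/p = n · 0.627/0.373.
n = 5.043 × 0.373/0.627 = 3.00 ≈ 3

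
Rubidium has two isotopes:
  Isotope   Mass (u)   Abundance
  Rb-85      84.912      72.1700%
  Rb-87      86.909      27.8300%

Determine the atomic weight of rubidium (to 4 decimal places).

Weight each isotope mass by its fractional abundance: 0.721700 × 84.912 + 0.278300 × 86.909
= 61.28099 + 24.18677 = 85.46776 u

85.4678 u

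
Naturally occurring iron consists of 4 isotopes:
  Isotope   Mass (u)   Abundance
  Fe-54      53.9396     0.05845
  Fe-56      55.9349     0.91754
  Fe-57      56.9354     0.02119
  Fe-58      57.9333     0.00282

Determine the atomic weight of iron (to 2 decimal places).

Ar = Σ fᵢ·mᵢ = 0.05845 × 53.9396 + 0.91754 × 55.9349 + 0.02119 × 56.9354 + 0.00282 × 57.9333
= 3.15277 + 51.32251 + 1.20646 + 0.16337 = 55.84511 u

55.85 u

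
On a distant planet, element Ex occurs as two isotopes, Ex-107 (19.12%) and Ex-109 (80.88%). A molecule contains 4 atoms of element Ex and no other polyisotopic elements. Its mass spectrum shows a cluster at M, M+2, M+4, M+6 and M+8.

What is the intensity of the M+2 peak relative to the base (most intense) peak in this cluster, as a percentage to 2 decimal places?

5.28%

Binomial terms of (0.1912 + 0.8088)^4: M 0.0013, M+2 0.0226, M+4 0.1435, M+6 0.4046, M+8 0.4279 → M+8 is the base peak.
P(M+8) = C(4,4) × 0.1912^0 × 0.8088^4 = 1 × 1.0000 × 0.42792196 = 0.427922 (base)
P(M+2) = C(4,1) × 0.1912^3 × 0.8088^1 = 4 × 0.00698978 × 0.8088 = 0.022613
Relative intensity = 0.022613 / 0.427922 × 100 = 5.28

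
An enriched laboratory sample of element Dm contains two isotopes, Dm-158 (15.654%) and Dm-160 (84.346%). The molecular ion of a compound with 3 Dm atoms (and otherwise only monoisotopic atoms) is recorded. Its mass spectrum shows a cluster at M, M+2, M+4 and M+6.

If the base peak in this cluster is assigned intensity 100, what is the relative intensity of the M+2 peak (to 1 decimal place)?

10.3

(0.15654 + 0.84346)^3 gives M 0.0038, M+2 0.0620, M+4 0.3341, M+6 0.6001; the largest is M+6.
P(M+6) = C(3,3) × 0.15654^0 × 0.84346^3 = 1 × 1.0000 × 0.60005834 = 0.600058 (base)
P(M+2) = C(3,1) × 0.15654^2 × 0.84346^1 = 3 × 0.02450477 × 0.84346 = 0.062006
Relative intensity = 0.062006 / 0.600058 × 100 = 10.3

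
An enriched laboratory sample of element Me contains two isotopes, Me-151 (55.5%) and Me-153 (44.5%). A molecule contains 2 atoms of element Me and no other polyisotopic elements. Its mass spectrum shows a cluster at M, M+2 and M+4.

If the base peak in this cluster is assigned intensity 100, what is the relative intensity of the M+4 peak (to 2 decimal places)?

40.09

(0.555 + 0.445)^2 gives M 0.3080, M+2 0.4940, M+4 0.1980; the largest is M+2.
P(M+2) = C(2,1) × 0.555^1 × 0.445^1 = 2 × 0.5550 × 0.4450 = 0.493950 (base)
P(M+4) = C(2,2) × 0.555^0 × 0.445^2 = 1 × 1.0000 × 0.198025 = 0.198025
Relative intensity = 0.198025 / 0.493950 × 100 = 40.09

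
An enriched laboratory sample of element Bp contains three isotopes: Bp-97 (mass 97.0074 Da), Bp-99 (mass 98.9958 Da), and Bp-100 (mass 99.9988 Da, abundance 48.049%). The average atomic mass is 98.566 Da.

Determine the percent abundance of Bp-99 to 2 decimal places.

Let x and y be the fractions of Bp-97 and Bp-99. Then x + y = 1 − 0.48049 = 0.51951 and 97.0074x + 98.9958y = 98.566 − 0.48049×99.9988 = 50.517576588.
Substituting: 97.0074x + 98.9958(0.51951 − x) = 50.517576588
(97.0074 − 98.9958)x = -0.91173147  ⇒  x = 0.45853, y = 0.06098
Bp-97: 45.85%, Bp-99: 6.10%.

6.10%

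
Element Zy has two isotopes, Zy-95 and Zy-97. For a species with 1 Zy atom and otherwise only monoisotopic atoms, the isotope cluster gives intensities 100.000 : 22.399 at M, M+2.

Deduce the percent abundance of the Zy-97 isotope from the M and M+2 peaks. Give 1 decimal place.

Write p for the Zy-95 fraction. I(M+2)/I(M) = [C(1,1)·p^0·(1−p)] / p^1 = 1·(1−p)/p = 22.399/100.000 = 0.2240
(1−p)/p = 0.2240/1 = 0.2240  ⇒  p = 1/(1 + 0.2240) = 0.8170
Zy-95: 81.7%, Zy-97: 18.3%.

18.3%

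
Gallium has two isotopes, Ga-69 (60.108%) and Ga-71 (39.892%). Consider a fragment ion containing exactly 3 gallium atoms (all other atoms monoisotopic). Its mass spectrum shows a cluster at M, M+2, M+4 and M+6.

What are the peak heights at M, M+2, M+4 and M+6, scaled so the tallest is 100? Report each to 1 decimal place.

50.2 : 100.0 : 66.4 : 14.7

The 3 Ga atoms are independent, so intensities follow the terms of (0.60108 + 0.39892)^3.
P(M) = 0.60108^3 = 0.217169
P(M+2) = 3 × 0.60108^2 × 0.39892^1 = 0.432386
P(M+4) = 3 × 0.60108^1 × 0.39892^2 = 0.286963
P(M+6) = 0.39892^3 = 0.063483
The M+2 peak is largest (0.432386); scaling to 100 gives 50.2 : 100.0 : 66.4 : 14.7.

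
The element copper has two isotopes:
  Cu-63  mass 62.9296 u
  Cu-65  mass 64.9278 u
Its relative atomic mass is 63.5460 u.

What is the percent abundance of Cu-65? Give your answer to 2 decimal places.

30.85%

Let x be the fractional abundance of Cu-63; then Cu-65 has abundance 1 − x.
62.9296·x + 64.9278·(1 − x) = 63.5460
(62.9296 − 64.9278)·x = 63.5460 − 64.9278
x = -1.3818 / -1.9982 = 0.69152 → 69.15% Cu-63, 30.85% Cu-65.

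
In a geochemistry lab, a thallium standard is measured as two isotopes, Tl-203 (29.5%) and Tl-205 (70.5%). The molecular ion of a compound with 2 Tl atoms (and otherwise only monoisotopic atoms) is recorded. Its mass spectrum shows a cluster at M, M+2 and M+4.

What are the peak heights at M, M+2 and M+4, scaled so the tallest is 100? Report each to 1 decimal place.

17.5 : 83.7 : 100.0

Expanding (0.295 + 0.705)^2:
P(M) = 0.295^2 = 0.087025
P(M+2) = 2 × 0.295^1 × 0.705^1 = 0.415950
P(M+4) = 0.705^2 = 0.497025
The M+4 peak is largest (0.497025); scaling to 100 gives 17.5 : 83.7 : 100.0.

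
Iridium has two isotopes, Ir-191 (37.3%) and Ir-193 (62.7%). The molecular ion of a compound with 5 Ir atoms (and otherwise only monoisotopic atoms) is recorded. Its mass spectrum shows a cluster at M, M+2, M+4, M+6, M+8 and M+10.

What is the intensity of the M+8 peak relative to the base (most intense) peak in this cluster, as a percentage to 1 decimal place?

84.0%

(0.373 + 0.627)^5 gives M 0.0072, M+2 0.0607, M+4 0.2040, M+6 0.3429, M+8 0.2882, M+10 0.0969; the largest is M+6.
P(M+6) = C(5,3) × 0.373^2 × 0.627^3 = 10 × 0.139129 × 0.24649188 = 0.342942 (base)
P(M+8) = C(5,4) × 0.373^1 × 0.627^4 = 5 × 0.3730 × 0.15455041 = 0.288237
Relative intensity = 0.288237 / 0.342942 × 100 = 84.0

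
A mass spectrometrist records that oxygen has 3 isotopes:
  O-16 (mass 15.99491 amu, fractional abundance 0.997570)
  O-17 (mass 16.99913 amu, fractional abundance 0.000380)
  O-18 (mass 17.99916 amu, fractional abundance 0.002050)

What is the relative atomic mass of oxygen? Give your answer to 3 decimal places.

15.999 amu

Weight each isotope mass by its fractional abundance: 0.997570 × 15.99491 + 0.000380 × 16.99913 + 0.002050 × 17.99916
= 15.956042 + 0.006460 + 0.036898 = 15.999400 amu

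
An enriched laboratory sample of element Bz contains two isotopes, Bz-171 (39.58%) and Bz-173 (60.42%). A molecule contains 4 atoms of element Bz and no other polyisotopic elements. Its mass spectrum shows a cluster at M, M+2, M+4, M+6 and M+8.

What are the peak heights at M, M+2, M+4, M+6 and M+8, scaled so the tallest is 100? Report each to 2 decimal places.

7.03 : 42.91 : 98.26 : 100.00 : 38.16

The 4 Bz atoms are independent, so intensities follow the terms of (0.3958 + 0.6042)^4.
P(M) = 0.3958^4 = 0.024542
P(M+2) = 4 × 0.3958^3 × 0.6042^1 = 0.149854
P(M+4) = 6 × 0.3958^2 × 0.6042^2 = 0.343134
P(M+6) = 4 × 0.3958^1 × 0.6042^3 = 0.349203
P(M+8) = 0.6042^4 = 0.133267
The M+6 peak is largest (0.349203); scaling to 100 gives 7.03 : 42.91 : 98.26 : 100.00 : 38.16.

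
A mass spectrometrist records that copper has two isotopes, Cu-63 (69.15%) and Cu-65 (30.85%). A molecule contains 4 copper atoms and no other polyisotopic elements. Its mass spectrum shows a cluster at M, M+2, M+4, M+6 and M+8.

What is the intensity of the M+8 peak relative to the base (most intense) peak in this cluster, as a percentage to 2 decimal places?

2.22%

Binomial terms of (0.6915 + 0.3085)^4: M 0.2286, M+2 0.4080, M+4 0.2731, M+6 0.0812, M+8 0.0091 → M+2 is the base peak.
P(M+2) = C(4,1) × 0.6915^3 × 0.3085^1 = 4 × 0.33065611 × 0.3085 = 0.408030 (base)
P(M+8) = C(4,4) × 0.6915^0 × 0.3085^4 = 1 × 1.0000 × 0.00905776 = 0.009058
Relative intensity = 0.009058 / 0.408030 × 100 = 2.22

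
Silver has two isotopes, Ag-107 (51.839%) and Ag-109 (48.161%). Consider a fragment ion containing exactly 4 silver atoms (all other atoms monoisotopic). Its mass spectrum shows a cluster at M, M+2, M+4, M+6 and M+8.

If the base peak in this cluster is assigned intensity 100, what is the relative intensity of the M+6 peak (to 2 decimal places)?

Term probabilities: M 0.0722, M+2 0.2684, M+4 0.3740, M+6 0.2316, M+8 0.0538. Base peak = M+4.
P(M+4) = C(4,2) × 0.51839^2 × 0.48161^2 = 6 × 0.26872819 × 0.23194819 = 0.373986 (base)
P(M+6) = C(4,3) × 0.51839^1 × 0.48161^3 = 4 × 0.51839 × 0.11170857 = 0.231634
Relative intensity = 0.231634 / 0.373986 × 100 = 61.94

61.94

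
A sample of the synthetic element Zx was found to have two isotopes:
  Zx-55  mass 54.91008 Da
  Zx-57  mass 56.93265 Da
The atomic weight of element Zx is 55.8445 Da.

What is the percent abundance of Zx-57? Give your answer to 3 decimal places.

With x = fraction of Zx-55 (so Zx-57 is 1 − x):
54.91008·x + 56.93265·(1 − x) = 55.8445
(54.91008 − 56.93265)·x = 55.8445 − 56.93265
x = -1.08815 / -2.02257 = 0.53800 → 53.800% Zx-55, 46.200% Zx-57.

46.200%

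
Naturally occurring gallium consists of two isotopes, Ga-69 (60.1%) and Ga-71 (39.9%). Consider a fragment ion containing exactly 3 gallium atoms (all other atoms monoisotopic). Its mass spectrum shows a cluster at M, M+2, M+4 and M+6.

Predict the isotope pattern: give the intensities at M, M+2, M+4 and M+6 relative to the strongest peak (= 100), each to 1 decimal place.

50.2 : 100.0 : 66.4 : 14.7

Each Ga atom is independently Ga-69 (p = 0.601) or Ga-71 (q = 0.399); the cluster is the binomial expansion (p + q)^3.
P(M) = 0.601^3 = 0.217082
P(M+2) = 3 × 0.601^2 × 0.399^1 = 0.432358
P(M+4) = 3 × 0.601^1 × 0.399^2 = 0.287039
P(M+6) = 0.399^3 = 0.063521
The M+2 peak is largest (0.432358); scaling to 100 gives 50.2 : 100.0 : 66.4 : 14.7.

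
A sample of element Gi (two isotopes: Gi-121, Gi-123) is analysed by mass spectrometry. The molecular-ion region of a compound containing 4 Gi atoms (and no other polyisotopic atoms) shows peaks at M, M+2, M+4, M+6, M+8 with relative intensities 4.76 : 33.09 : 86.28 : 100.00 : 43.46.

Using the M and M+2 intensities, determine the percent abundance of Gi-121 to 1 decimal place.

Write p for the Gi-121 fraction. I(M+2)/I(M) = [C(4,1)·p^3·(1−p)] / p^4 = 4·(1−p)/p = 33.09/4.76 = 6.9517
(1−p)/p = 6.9517/4 = 1.7379  ⇒  p = 1/(1 + 1.7379) = 0.3652
Gi-121: 36.5%, Gi-123: 63.5%.

36.5%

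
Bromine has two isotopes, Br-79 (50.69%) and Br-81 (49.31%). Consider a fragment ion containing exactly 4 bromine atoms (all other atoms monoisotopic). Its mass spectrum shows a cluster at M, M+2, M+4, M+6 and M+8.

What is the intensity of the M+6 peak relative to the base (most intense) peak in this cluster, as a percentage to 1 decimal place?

64.9%

(0.5069 + 0.4931)^4 gives M 0.0660, M+2 0.2569, M+4 0.3749, M+6 0.2431, M+8 0.0591; the largest is M+4.
P(M+4) = C(4,2) × 0.5069^2 × 0.4931^2 = 6 × 0.25694761 × 0.24314761 = 0.374857 (base)
P(M+6) = C(4,3) × 0.5069^1 × 0.4931^3 = 4 × 0.5069 × 0.11989609 = 0.243101
Relative intensity = 0.243101 / 0.374857 × 100 = 64.9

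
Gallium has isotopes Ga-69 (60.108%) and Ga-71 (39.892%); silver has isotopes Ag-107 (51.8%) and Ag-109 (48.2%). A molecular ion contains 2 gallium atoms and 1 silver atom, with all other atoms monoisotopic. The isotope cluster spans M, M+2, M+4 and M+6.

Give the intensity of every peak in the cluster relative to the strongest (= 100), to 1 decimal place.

44.3 : 100.0 : 74.2 : 18.2

Gallium pattern (n=2): 0.36129717 : 0.47956567 : 0.15913717
Silver pattern (n=1): 0.5180 : 0.4820
Convolve the two distributions (both contribute in 2-u steps):
  M: 0.36129717×0.5180 = 0.187152
  M+2: 0.36129717×0.4820 + 0.47956567×0.5180 = 0.422560
  M+4: 0.47956567×0.4820 + 0.15913717×0.5180 = 0.313584
  M+6: 0.15913717×0.4820 = 0.076704
Scale to base peak (0.422560) = 100: 44.3 : 100.0 : 74.2 : 18.2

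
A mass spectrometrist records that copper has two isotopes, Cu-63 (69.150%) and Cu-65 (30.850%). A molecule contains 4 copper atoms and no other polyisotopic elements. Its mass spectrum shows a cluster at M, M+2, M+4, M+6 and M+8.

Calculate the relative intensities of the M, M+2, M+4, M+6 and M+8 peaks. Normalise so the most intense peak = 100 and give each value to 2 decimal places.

56.04 : 100.00 : 66.92 : 19.90 : 2.22

Expanding (0.69150 + 0.30850)^4:
P(M) = 0.69150^4 = 0.228649
P(M+2) = 4 × 0.69150^3 × 0.30850^1 = 0.408030
P(M+4) = 6 × 0.69150^2 × 0.30850^2 = 0.273052
P(M+6) = 4 × 0.69150^1 × 0.30850^3 = 0.081212
P(M+8) = 0.30850^4 = 0.009058
The M+2 peak is largest (0.408030); scaling to 100 gives 56.04 : 100.00 : 66.92 : 19.90 : 2.22.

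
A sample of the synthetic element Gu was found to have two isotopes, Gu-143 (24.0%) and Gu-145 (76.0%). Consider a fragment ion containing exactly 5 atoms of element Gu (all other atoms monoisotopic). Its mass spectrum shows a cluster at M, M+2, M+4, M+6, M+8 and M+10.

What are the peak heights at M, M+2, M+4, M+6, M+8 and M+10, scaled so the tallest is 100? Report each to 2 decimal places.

0.20 : 3.15 : 19.94 : 63.16 : 100.00 : 63.33

Expanding (0.240 + 0.760)^5:
P(M) = 0.240^5 = 0.000796
P(M+2) = 5 × 0.240^4 × 0.760^1 = 0.012607
P(M+4) = 10 × 0.240^3 × 0.760^2 = 0.079847
P(M+6) = 10 × 0.240^2 × 0.760^3 = 0.252850
P(M+8) = 5 × 0.240^1 × 0.760^4 = 0.400346
P(M+10) = 0.760^5 = 0.253553
The M+8 peak is largest (0.400346); scaling to 100 gives 0.20 : 3.15 : 19.94 : 63.16 : 100.00 : 63.33.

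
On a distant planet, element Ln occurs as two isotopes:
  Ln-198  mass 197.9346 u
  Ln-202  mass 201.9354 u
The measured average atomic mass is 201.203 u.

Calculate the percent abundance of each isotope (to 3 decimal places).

Let x be the fractional abundance of Ln-198; then Ln-202 has abundance 1 − x.
197.9346·x + 201.9354·(1 − x) = 201.203
(197.9346 − 201.9354)·x = 201.203 − 201.9354
x = -0.7324 / -4.0008 = 0.18306 → 18.306% Ln-198, 81.694% Ln-202.

Ln-198: 18.306%, Ln-202: 81.694%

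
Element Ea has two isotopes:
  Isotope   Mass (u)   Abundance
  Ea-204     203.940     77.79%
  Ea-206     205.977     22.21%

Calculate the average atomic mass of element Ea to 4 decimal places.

204.3924 u

The abundance-weighted mean is 0.7779 × 203.940 + 0.2221 × 205.977
= 158.64493 + 45.74749 = 204.39242 u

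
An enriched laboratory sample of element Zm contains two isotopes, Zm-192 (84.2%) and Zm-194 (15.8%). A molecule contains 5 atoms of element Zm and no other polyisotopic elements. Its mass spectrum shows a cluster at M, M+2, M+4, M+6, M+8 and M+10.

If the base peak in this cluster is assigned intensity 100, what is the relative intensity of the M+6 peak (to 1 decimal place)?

Binomial terms of (0.842 + 0.158)^5: M 0.4232, M+2 0.3971, M+4 0.1490, M+6 0.0280, M+8 0.0026, M+10 0.0001 → M is the base peak.
P(M) = C(5,0) × 0.842^5 × 0.158^0 = 1 × 0.42321442 × 1.0000 = 0.423214 (base)
P(M+6) = C(5,3) × 0.842^2 × 0.158^3 = 10 × 0.708964 × 0.00394431 = 0.027964
Relative intensity = 0.027964 / 0.423214 × 100 = 6.6

6.6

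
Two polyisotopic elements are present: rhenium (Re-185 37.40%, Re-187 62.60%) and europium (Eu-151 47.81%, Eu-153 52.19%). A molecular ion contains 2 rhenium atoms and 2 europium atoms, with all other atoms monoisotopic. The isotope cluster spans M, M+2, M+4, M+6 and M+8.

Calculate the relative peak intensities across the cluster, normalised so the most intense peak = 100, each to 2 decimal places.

8.85 : 48.94 : 100.00 : 89.42 : 29.54

Rhenium pattern (n=2): 0.139876 : 0.468248 : 0.391876
Europium pattern (n=2): 0.22857961 : 0.49904078 : 0.27237961
Convolve the two distributions (both contribute in 2-u steps):
  M: 0.139876×0.22857961 = 0.031973
  M+2: 0.139876×0.49904078 + 0.468248×0.22857961 = 0.176836
  M+4: 0.139876×0.27237961 + 0.468248×0.49904078 + 0.391876×0.22857961 = 0.361349
  M+6: 0.468248×0.27237961 + 0.391876×0.49904078 = 0.323103
  M+8: 0.391876×0.27237961 = 0.106739
Scale to base peak (0.361349) = 100: 8.85 : 48.94 : 100.00 : 89.42 : 29.54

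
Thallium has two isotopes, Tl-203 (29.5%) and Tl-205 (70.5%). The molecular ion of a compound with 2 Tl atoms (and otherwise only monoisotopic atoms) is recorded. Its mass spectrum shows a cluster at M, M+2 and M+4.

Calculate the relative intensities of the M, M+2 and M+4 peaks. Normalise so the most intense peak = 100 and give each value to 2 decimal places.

17.51 : 83.69 : 100.00

The 2 Tl atoms are independent, so intensities follow the terms of (0.295 + 0.705)^2.
P(M) = 0.295^2 = 0.087025
P(M+2) = 2 × 0.295^1 × 0.705^1 = 0.415950
P(M+4) = 0.705^2 = 0.497025
The M+4 peak is largest (0.497025); scaling to 100 gives 17.51 : 83.69 : 100.00.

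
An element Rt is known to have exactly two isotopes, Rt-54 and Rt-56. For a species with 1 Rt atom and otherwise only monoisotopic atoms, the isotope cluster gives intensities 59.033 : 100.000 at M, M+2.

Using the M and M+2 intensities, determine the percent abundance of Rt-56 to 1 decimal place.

Let p = fractional abundance of Rt-54. I(M+2)/I(M) = [C(1,1)·p^0·(1−p)] / p^1 = 1·(1−p)/p = 100.000/59.033 = 1.6940
(1−p)/p = 1.6940/1 = 1.6940  ⇒  p = 1/(1 + 1.6940) = 0.3712
Rt-54: 37.1%, Rt-56: 62.9%.

62.9%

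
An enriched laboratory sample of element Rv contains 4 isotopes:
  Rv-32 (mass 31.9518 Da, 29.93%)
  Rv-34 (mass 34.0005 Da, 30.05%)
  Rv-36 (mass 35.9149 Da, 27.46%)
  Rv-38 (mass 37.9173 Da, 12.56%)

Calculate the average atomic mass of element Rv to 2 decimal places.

34.40 Da

Average mass = Σ (abundance × isotope mass) = 0.2993 × 31.9518 + 0.3005 × 34.0005 + 0.2746 × 35.9149 + 0.1256 × 37.9173
= 9.56317 + 10.21715 + 9.86223 + 4.76241 = 34.40496 Da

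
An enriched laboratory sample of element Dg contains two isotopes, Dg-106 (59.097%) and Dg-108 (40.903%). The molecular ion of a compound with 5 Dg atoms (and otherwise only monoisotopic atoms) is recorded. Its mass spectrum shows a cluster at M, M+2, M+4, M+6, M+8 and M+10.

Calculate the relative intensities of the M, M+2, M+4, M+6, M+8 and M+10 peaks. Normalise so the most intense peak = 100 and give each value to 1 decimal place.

The 5 Dg atoms are independent, so intensities follow the terms of (0.59097 + 0.40903)^5.
P(M) = 0.59097^5 = 0.072082
P(M+2) = 5 × 0.59097^4 × 0.40903^1 = 0.249452
P(M+4) = 10 × 0.59097^3 × 0.40903^2 = 0.345308
P(M+6) = 10 × 0.59097^2 × 0.40903^3 = 0.238999
P(M+8) = 5 × 0.59097^1 × 0.40903^4 = 0.082710
P(M+10) = 0.40903^5 = 0.011449
The M+4 peak is largest (0.345308); scaling to 100 gives 20.9 : 72.2 : 100.0 : 69.2 : 24.0 : 3.3.

20.9 : 72.2 : 100.0 : 69.2 : 24.0 : 3.3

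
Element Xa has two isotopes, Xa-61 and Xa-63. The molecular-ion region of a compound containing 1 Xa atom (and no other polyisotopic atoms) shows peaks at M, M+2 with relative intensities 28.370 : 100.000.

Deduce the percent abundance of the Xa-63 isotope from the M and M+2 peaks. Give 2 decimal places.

77.90%

Let p = fractional abundance of Xa-61. I(M+2)/I(M) = [C(1,1)·p^0·(1−p)] / p^1 = 1·(1−p)/p = 100.000/28.370 = 3.5249
(1−p)/p = 3.5249/1 = 3.5249  ⇒  p = 1/(1 + 3.5249) = 0.2210
Xa-61: 22.10%, Xa-63: 77.90%.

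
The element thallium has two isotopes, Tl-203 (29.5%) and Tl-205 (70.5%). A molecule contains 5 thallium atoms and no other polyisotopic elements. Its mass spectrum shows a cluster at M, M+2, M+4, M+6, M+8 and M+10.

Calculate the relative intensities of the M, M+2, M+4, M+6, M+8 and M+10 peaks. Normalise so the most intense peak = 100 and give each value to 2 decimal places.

Expanding (0.295 + 0.705)^5:
P(M) = 0.295^5 = 0.002234
P(M+2) = 5 × 0.295^4 × 0.705^1 = 0.026696
P(M+4) = 10 × 0.295^3 × 0.705^2 = 0.127598
P(M+6) = 10 × 0.295^2 × 0.705^3 = 0.304938
P(M+8) = 5 × 0.295^1 × 0.705^4 = 0.364375
P(M+10) = 0.705^5 = 0.174159
The M+8 peak is largest (0.364375); scaling to 100 gives 0.61 : 7.33 : 35.02 : 83.69 : 100.00 : 47.80.

0.61 : 7.33 : 35.02 : 83.69 : 100.00 : 47.80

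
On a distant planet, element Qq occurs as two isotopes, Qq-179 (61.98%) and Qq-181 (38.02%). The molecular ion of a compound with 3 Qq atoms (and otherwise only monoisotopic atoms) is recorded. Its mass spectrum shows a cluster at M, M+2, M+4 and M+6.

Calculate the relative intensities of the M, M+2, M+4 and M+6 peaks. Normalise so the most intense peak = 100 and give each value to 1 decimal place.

Each Qq atom is independently Qq-179 (p = 0.6198) or Qq-181 (q = 0.3802); the cluster is the binomial expansion (p + q)^3.
P(M) = 0.6198^3 = 0.238097
P(M+2) = 3 × 0.6198^2 × 0.3802^1 = 0.438164
P(M+4) = 3 × 0.6198^1 × 0.3802^2 = 0.268780
P(M+6) = 0.3802^3 = 0.054959
The M+2 peak is largest (0.438164); scaling to 100 gives 54.3 : 100.0 : 61.3 : 12.5.

54.3 : 100.0 : 61.3 : 12.5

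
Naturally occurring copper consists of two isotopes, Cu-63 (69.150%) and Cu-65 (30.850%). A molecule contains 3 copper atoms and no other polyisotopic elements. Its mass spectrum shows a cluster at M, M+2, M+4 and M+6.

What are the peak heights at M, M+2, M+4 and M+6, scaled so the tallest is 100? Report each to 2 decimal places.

Expanding (0.69150 + 0.30850)^3:
P(M) = 0.69150^3 = 0.330656
P(M+2) = 3 × 0.69150^2 × 0.30850^1 = 0.442548
P(M+4) = 3 × 0.69150^1 × 0.30850^2 = 0.197435
P(M+6) = 0.30850^3 = 0.029361
The M+2 peak is largest (0.442548); scaling to 100 gives 74.72 : 100.00 : 44.61 : 6.63.

74.72 : 100.00 : 44.61 : 6.63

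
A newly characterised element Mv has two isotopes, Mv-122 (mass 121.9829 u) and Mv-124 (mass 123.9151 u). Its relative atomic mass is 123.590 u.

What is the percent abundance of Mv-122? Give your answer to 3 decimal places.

Writing the weighted mean with unknown fraction x of Mv-122:
121.9829·x + 123.9151·(1 − x) = 123.590
(121.9829 − 123.9151)·x = 123.590 − 123.9151
x = -0.3251 / -1.9322 = 0.16825 → 16.825% Mv-122, 83.175% Mv-124.

16.825%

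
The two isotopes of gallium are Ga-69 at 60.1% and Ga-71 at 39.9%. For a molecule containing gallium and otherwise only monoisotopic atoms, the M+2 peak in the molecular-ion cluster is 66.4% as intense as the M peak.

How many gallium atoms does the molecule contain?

1

For n independent Ga atoms, I(M+2)/I(M) = n · (abundance Ga-71) / (abundance Ga-69) = n · 0.399/0.601.
n = 0.664 × 0.601/0.399 = 1.00 ≈ 1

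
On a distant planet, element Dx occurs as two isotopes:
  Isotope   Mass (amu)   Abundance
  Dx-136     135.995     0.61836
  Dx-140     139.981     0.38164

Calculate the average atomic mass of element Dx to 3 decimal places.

Weight each isotope mass by its fractional abundance: 0.61836 × 135.995 + 0.38164 × 139.981
= 84.0939 + 53.4223 = 137.5162 amu

137.516 amu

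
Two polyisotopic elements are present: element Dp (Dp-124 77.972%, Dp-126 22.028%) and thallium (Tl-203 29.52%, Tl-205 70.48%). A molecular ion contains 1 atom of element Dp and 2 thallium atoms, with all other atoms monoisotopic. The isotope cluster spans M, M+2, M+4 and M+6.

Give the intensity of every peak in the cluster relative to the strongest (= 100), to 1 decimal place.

14.2 : 71.7 : 100.0 : 22.8

Element Dp pattern (n=1): 0.77972 : 0.22028
Thallium pattern (n=2): 0.08714304 : 0.41611392 : 0.49674304
Convolve the two distributions (both contribute in 2-u steps):
  M: 0.77972×0.08714304 = 0.067947
  M+2: 0.77972×0.41611392 + 0.22028×0.08714304 = 0.343648
  M+4: 0.77972×0.49674304 + 0.22028×0.41611392 = 0.478982
  M+6: 0.22028×0.49674304 = 0.109423
Scale to base peak (0.478982) = 100: 14.2 : 71.7 : 100.0 : 22.8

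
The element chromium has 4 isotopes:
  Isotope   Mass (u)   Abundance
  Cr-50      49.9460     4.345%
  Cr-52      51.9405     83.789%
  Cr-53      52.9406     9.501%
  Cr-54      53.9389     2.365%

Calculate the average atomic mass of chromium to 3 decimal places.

51.996 u

Weight each isotope mass by its fractional abundance: 0.04345 × 49.9460 + 0.83789 × 51.9405 + 0.09501 × 52.9406 + 0.02365 × 53.9389
= 2.17015 + 43.52043 + 5.02989 + 1.27565 = 51.99612 u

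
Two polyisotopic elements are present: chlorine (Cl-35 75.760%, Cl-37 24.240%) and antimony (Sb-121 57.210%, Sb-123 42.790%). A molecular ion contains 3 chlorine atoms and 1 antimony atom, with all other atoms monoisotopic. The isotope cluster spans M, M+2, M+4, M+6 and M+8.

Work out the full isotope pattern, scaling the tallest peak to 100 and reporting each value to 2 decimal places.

Chlorine pattern (n=3): 0.4348304 : 0.41738208 : 0.13354464 : 0.01424288
Antimony pattern (n=1): 0.5721 : 0.4279
Convolve the two distributions (both contribute in 2-u steps):
  M: 0.4348304×0.5721 = 0.248766
  M+2: 0.4348304×0.4279 + 0.41738208×0.5721 = 0.424848
  M+4: 0.41738208×0.4279 + 0.13354464×0.5721 = 0.254999
  M+6: 0.13354464×0.4279 + 0.01424288×0.5721 = 0.065292
  M+8: 0.01424288×0.4279 = 0.006095
Scale to base peak (0.424848) = 100: 58.55 : 100.00 : 60.02 : 15.37 : 1.43

58.55 : 100.00 : 60.02 : 15.37 : 1.43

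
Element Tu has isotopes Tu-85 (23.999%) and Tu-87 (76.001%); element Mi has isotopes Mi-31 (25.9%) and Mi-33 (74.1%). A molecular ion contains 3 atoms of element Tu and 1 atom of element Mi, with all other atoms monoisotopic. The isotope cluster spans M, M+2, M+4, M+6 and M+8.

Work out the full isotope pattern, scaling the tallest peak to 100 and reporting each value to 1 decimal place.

Element Tu pattern (n=3): 0.01382227 : 0.13131878 : 0.41586562 : 0.43899333
Element Mi pattern (n=1): 0.2590 : 0.7410
Convolve the two distributions (both contribute in 2-u steps):
  M: 0.01382227×0.2590 = 0.003580
  M+2: 0.01382227×0.7410 + 0.13131878×0.2590 = 0.044254
  M+4: 0.13131878×0.7410 + 0.41586562×0.2590 = 0.205016
  M+6: 0.41586562×0.7410 + 0.43899333×0.2590 = 0.421856
  M+8: 0.43899333×0.7410 = 0.325294
Scale to base peak (0.421856) = 100: 0.8 : 10.5 : 48.6 : 100.0 : 77.1

0.8 : 10.5 : 48.6 : 100.0 : 77.1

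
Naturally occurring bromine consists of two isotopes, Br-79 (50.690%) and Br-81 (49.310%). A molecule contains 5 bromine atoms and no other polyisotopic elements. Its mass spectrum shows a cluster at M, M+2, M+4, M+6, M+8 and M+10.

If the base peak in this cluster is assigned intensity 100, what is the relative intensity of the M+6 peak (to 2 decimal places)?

(0.50690 + 0.49310)^5 gives M 0.0335, M+2 0.1628, M+4 0.3167, M+6 0.3081, M+8 0.1498, M+10 0.0292; the largest is M+4.
P(M+4) = C(5,2) × 0.50690^3 × 0.49310^2 = 10 × 0.13024674 × 0.24314761 = 0.316692 (base)
P(M+6) = C(5,3) × 0.50690^2 × 0.49310^3 = 10 × 0.25694761 × 0.11989609 = 0.308070
Relative intensity = 0.308070 / 0.316692 × 100 = 97.28

97.28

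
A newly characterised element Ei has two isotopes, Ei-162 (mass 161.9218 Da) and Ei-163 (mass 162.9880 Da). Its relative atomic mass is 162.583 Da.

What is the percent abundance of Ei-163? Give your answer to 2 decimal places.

With x = fraction of Ei-162 (so Ei-163 is 1 − x):
161.9218·x + 162.9880·(1 − x) = 162.583
(161.9218 − 162.9880)·x = 162.583 − 162.9880
x = -0.4050 / -1.0662 = 0.37985 → 37.99% Ei-162, 62.01% Ei-163.

62.01%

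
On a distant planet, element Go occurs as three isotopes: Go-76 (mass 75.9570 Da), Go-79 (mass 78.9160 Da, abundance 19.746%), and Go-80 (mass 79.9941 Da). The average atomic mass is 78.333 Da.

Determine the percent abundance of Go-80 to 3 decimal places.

44.381%

Let x and y be the fractions of Go-76 and Go-80. Then x + y = 1 − 0.19746 = 0.80254 and 75.9570x + 79.9941y = 78.333 − 0.19746×78.9160 = 62.75024664.
Substituting: 75.9570x + 79.9941(0.80254 − x) = 62.75024664
(75.9570 − 79.9941)x = -1.448218374  ⇒  x = 0.35873, y = 0.44381
Go-76: 35.873%, Go-80: 44.381%.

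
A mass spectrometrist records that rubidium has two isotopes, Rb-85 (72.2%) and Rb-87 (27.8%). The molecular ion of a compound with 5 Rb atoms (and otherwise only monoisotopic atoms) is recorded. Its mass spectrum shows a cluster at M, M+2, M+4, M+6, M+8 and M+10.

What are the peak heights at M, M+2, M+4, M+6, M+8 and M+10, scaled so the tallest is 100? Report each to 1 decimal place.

51.9 : 100.0 : 77.0 : 29.7 : 5.7 : 0.4

The 5 Rb atoms are independent, so intensities follow the terms of (0.722 + 0.278)^5.
P(M) = 0.722^5 = 0.196194
P(M+2) = 5 × 0.722^4 × 0.278^1 = 0.377714
P(M+4) = 10 × 0.722^3 × 0.278^2 = 0.290872
P(M+6) = 10 × 0.722^2 × 0.278^3 = 0.111998
P(M+8) = 5 × 0.722^1 × 0.278^4 = 0.021562
P(M+10) = 0.278^5 = 0.001660
The M+2 peak is largest (0.377714); scaling to 100 gives 51.9 : 100.0 : 77.0 : 29.7 : 5.7 : 0.4.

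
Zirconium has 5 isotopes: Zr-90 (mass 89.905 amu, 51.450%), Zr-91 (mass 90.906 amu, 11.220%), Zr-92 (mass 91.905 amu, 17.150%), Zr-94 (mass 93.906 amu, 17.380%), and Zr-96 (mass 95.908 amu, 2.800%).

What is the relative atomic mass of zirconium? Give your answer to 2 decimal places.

91.22 amu

Ar = Σ fᵢ·mᵢ = 0.51450 × 89.905 + 0.11220 × 90.906 + 0.17150 × 91.905 + 0.17380 × 93.906 + 0.02800 × 95.908
= 46.2561 + 10.1997 + 15.7617 + 16.3209 + 2.6854 = 91.2238 amu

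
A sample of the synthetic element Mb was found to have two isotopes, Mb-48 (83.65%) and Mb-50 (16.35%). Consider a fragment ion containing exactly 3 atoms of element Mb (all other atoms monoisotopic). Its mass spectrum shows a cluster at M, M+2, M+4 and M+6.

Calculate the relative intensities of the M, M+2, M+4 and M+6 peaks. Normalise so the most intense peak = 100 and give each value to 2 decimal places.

100.00 : 58.64 : 11.46 : 0.75

The 3 Mb atoms are independent, so intensities follow the terms of (0.8365 + 0.1635)^3.
P(M) = 0.8365^3 = 0.585326
P(M+2) = 3 × 0.8365^2 × 0.1635^1 = 0.343219
P(M+4) = 3 × 0.8365^1 × 0.1635^2 = 0.067085
P(M+6) = 0.1635^3 = 0.004371
The M peak is largest (0.585326); scaling to 100 gives 100.00 : 58.64 : 11.46 : 0.75.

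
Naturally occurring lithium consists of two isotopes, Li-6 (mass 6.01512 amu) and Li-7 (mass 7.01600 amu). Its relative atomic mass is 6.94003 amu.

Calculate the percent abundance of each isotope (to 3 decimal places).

Li-6: 7.590%, Li-7: 92.410%

Writing the weighted mean with unknown fraction x of Li-6:
6.01512·x + 7.01600·(1 − x) = 6.94003
(6.01512 − 7.01600)·x = 6.94003 − 7.01600
x = -0.07597 / -1.00088 = 0.07590 → 7.590% Li-6, 92.410% Li-7.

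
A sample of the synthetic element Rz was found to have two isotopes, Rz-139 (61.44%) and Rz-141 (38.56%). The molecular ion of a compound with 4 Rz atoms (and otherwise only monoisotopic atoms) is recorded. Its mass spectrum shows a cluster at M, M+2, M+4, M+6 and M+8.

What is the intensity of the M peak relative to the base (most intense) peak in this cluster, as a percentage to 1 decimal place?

Term probabilities: M 0.1425, M+2 0.3577, M+4 0.3368, M+6 0.1409, M+8 0.0221. Base peak = M+2.
P(M+2) = C(4,1) × 0.6144^3 × 0.3856^1 = 4 × 0.23192823 × 0.3856 = 0.357726 (base)
P(M) = C(4,0) × 0.6144^4 × 0.3856^0 = 1 × 0.14249671 × 1.0000 = 0.142497
Relative intensity = 0.142497 / 0.357726 × 100 = 39.8

39.8%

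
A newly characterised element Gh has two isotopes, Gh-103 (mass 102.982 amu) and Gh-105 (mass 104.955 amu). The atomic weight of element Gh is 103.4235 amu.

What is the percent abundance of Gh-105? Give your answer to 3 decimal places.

22.377%

With x = fraction of Gh-103 (so Gh-105 is 1 − x):
102.982·x + 104.955·(1 − x) = 103.4235
(102.982 − 104.955)·x = 103.4235 − 104.955
x = -1.5315 / -1.973 = 0.77623 → 77.623% Gh-103, 22.377% Gh-105.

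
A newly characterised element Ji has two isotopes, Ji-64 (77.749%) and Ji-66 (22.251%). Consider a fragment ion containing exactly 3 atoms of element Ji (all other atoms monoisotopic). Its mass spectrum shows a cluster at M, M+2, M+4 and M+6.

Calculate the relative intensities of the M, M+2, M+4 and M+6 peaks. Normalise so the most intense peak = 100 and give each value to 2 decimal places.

100.00 : 85.86 : 24.57 : 2.34

Expanding (0.77749 + 0.22251)^3:
P(M) = 0.77749^3 = 0.469985
P(M+2) = 3 × 0.77749^2 × 0.22251^1 = 0.403516
P(M+4) = 3 × 0.77749^1 × 0.22251^2 = 0.115482
P(M+6) = 0.22251^3 = 0.011017
The M peak is largest (0.469985); scaling to 100 gives 100.00 : 85.86 : 24.57 : 2.34.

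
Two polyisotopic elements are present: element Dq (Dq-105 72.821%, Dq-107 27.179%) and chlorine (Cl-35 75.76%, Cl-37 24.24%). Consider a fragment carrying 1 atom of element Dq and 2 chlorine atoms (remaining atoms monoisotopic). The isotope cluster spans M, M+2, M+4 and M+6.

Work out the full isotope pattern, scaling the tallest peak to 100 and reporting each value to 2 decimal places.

Element Dq pattern (n=1): 0.72821 : 0.27179
Chlorine pattern (n=2): 0.57395776 : 0.36728448 : 0.05875776
Convolve the two distributions (both contribute in 2-u steps):
  M: 0.72821×0.57395776 = 0.417962
  M+2: 0.72821×0.36728448 + 0.27179×0.57395776 = 0.423456
  M+4: 0.72821×0.05875776 + 0.27179×0.36728448 = 0.142612
  M+6: 0.27179×0.05875776 = 0.015970
Scale to base peak (0.423456) = 100: 98.70 : 100.00 : 33.68 : 3.77

98.70 : 100.00 : 33.68 : 3.77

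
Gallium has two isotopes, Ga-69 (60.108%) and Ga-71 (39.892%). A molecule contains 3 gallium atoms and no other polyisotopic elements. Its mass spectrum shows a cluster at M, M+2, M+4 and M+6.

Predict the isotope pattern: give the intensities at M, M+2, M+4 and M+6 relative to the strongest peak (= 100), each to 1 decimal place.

50.2 : 100.0 : 66.4 : 14.7

Expanding (0.60108 + 0.39892)^3:
P(M) = 0.60108^3 = 0.217169
P(M+2) = 3 × 0.60108^2 × 0.39892^1 = 0.432386
P(M+4) = 3 × 0.60108^1 × 0.39892^2 = 0.286963
P(M+6) = 0.39892^3 = 0.063483
The M+2 peak is largest (0.432386); scaling to 100 gives 50.2 : 100.0 : 66.4 : 14.7.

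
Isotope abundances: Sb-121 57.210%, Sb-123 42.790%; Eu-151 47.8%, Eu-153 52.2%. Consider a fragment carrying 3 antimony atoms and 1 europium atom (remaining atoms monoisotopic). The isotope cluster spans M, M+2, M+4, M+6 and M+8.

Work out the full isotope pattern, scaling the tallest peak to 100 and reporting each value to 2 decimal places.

24.22 : 80.80 : 100.00 : 54.53 : 11.07

Antimony pattern (n=3): 0.18724742 : 0.42015297 : 0.3142518 : 0.07834781
Europium pattern (n=1): 0.4780 : 0.5220
Convolve the two distributions (both contribute in 2-u steps):
  M: 0.18724742×0.4780 = 0.089504
  M+2: 0.18724742×0.5220 + 0.42015297×0.4780 = 0.298576
  M+4: 0.42015297×0.5220 + 0.3142518×0.4780 = 0.369532
  M+6: 0.3142518×0.5220 + 0.07834781×0.4780 = 0.201490
  M+8: 0.07834781×0.5220 = 0.040898
Scale to base peak (0.369532) = 100: 24.22 : 80.80 : 100.00 : 54.53 : 11.07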